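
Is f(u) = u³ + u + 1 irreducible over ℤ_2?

Yes

Check for roots in ℤ_2: f(0) = 1; f(1) = 1.
No roots. A degree-3 polynomial over a field with no linear factor is irreducible.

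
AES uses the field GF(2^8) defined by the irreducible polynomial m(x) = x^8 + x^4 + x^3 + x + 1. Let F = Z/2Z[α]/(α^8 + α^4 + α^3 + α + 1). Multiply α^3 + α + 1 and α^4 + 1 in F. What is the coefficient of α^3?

Multiply in Z/2Z[α]: (α^3 + α + 1)·(α^4 + 1) = α^7 + α^5 + α^4 + α^3 + α + 1.
Reduced: α^7 + α^5 + α^4 + α^3 + α + 1.

1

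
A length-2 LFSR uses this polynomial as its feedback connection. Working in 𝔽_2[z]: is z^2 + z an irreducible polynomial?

No

Write h(z) = z^2 + z.
Check for roots in 𝔽_2: h(0) = 0 → root; h(1) = 0 → root.
h(0) = 0, so (z) divides h(z); h is reducible.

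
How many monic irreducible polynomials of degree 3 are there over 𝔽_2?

2

By the necklace-counting formula, N_2(3) = (1/3) Σ_{d|3} μ(3/d)·2^d.
Divisors of 3: 1, 3; μ(3/d) for each: -1, 1.
Σ = − 2^1 + 2^3 = 6.
N = 6/3 = 2.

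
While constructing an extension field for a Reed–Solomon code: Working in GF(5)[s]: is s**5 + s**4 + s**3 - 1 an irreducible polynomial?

Write g(s) = s**5 + s**4 + s**3 - 1.
Check for roots in GF(5): g(0) = 4; g(1) = 2; g(2) = 0 → root; g(3) = 0 → root; g(4) = 3.
g(2) = 0, so (s − 2) divides g(s); g is reducible.

No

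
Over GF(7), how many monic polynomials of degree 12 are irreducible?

1153430600

The number of monic irreducibles of degree 12 over GF(7) is (1/12)·Σ_{d∣12} μ(12/d) 7^d.
Divisors of 12: 1, 2, 3, 4, 6, 12; μ(12/d) for each: 0, 1, 0, -1, -1, 1.
Σ = 7^2 − 7^4 − 7^6 + 7^12 = 13841167200.
N = 13841167200/12 = 1153430600.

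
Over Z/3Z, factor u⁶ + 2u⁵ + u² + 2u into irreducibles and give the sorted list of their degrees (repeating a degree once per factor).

1, 1, 2, 2

Write g(u) = u⁶ + 2u⁵ + u² + 2u.
Roots in Z/3Z: g(0) = 0 → root; g(1) = 0 → root; g(2) = 1.
Linear factors from roots: (u), (u + 2).
Complete factorization: g(u) = (u)·(u + 2)·(u² + u + 2)·(u² + 2u + 2).
Factor degrees with multiplicity: 1 + 1 + 2 + 2 = 6.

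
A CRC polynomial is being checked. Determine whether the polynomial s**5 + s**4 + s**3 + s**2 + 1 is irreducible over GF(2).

Write f(s) = s**5 + s**4 + s**3 + s**2 + 1.
Check for roots in GF(2): f(0) = 1; f(1) = 1.
No roots, so no linear factors.
Monic irreducibles of degree 2 over GF(2): s**2 + s + 1.
None of them divide f (all give nonzero remainder).
No irreducible factor of degree ≤ 2 exists, so f is irreducible over GF(2).

Yes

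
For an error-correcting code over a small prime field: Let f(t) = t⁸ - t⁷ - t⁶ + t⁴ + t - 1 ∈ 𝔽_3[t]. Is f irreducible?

Check for roots in 𝔽_3: f(0) = 2; f(1) = 0 → root; f(2) = 0 → root.
f(1) = 0, so (t − 1) divides f(t); f is reducible.

No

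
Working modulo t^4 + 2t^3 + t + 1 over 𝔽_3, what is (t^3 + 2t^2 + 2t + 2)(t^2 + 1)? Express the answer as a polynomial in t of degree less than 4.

Multiply in 𝔽_3[t]: (t^3 + 2t^2 + 2t + 2)·(t^2 + 1) = t^5 + 2t^4 + t^2 + 2t + 2.
Reduce using t^4 ≡ t^3 + 2t + 2 (mod t^4 + 2t^3 + t + 1).
Reduced: t + 2.

t + 2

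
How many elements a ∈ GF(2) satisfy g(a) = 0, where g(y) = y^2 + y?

2

Evaluate at each of the 2 elements of GF(2):
g(0) = 0 → root; g(1) = 0 → root.
Roots: {0, 1}.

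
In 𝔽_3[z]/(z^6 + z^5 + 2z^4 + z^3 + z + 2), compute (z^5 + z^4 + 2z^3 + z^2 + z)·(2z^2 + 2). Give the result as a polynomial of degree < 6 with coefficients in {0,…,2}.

Multiply in 𝔽_3[z]: (z^5 + z^4 + 2z^3 + z^2 + z)·(2z^2 + 2) = 2z^7 + 2z^6 + z^4 + 2z^2 + 2z.
Reduce using z^6 ≡ 2z^5 + z^4 + 2z^3 + 2z + 1 (mod z^6 + z^5 + 2z^4 + z^3 + z + 2).
Reduced: 2z^5 + 2z^4 + z.

2z^5 + 2z^4 + z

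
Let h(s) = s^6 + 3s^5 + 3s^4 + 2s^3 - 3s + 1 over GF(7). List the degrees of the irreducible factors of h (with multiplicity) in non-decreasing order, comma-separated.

1, 1, 2, 2

Linear factors from roots: (s - 1), (s + 2).
Complete factorization: h(s) = (s + 2)·(s - 1)·(s^2 - 3s + 1)·(s^2 - 2s + 3).
Factor degrees with multiplicity: 1 + 1 + 2 + 2 = 6.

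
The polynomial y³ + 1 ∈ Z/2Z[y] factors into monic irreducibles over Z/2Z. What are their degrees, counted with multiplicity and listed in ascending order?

1, 2

Write f(y) = y³ + 1.
Roots in Z/2Z: f(0) = 1; f(1) = 0 → root.
Linear factors from roots: (y + 1).
Complete factorization: f(y) = (y + 1)·(y² + y + 1).
Factor degrees with multiplicity: 1 + 2 = 3.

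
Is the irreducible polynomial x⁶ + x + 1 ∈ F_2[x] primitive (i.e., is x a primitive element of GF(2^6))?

Yes

Write f(x) = x⁶ + x + 1.
|GF(2^6)^×| = 2^6 − 1 = 63. Prime factorization: 63 = 3^2·7.
f is primitive ⇔ x has order 63 in GF(2)[x]/(f), i.e. x^(63/q) ≠ 1 for each prime q | 63.
x^(21) mod f = x⁵ + x⁴ + x³ + x + 1.
x^(9) mod f = x⁴ + x³.
None equal 1, so x has full order 63; f is primitive.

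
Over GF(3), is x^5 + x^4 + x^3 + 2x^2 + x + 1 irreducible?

Write P(x) = x^5 + x^4 + x^3 + 2x^2 + x + 1.
Check for roots in GF(3): P(0) = 1; P(1) = 1; P(2) = 1.
No roots, so no linear factors.
Monic irreducibles of degree 2 over GF(3): x^2 + 1, x^2 + x + 2, x^2 + 2x + 2.
None of them divide P (all give nonzero remainder).
No irreducible factor of degree ≤ 2 exists, so P is irreducible over GF(3).

Yes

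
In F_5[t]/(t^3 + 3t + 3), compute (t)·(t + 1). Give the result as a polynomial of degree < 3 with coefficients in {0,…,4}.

t^2 + t

Multiply in F_5[t]: (t)·(t + 1) = t^2 + t.
Reduced: t^2 + t.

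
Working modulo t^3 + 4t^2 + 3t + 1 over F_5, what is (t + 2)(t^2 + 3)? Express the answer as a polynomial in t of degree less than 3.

3t^2

Multiply in F_5[t]: (t + 2)·(t^2 + 3) = t^3 + 2t^2 + 3t + 1.
Reduce using t^3 ≡ t^2 + 2t + 4 (mod t^3 + 4t^2 + 3t + 1).
Reduced: 3t^2.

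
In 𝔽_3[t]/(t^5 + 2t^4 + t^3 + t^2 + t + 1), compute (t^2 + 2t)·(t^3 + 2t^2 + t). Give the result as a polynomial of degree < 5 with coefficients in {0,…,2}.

2t^4 + t^3 + t^2 + 2t + 2

Multiply in 𝔽_3[t]: (t^2 + 2t)·(t^3 + 2t^2 + t) = t^5 + t^4 + 2t^3 + 2t^2.
Reduce using t^5 ≡ t^4 + 2t^3 + 2t^2 + 2t + 2 (mod t^5 + 2t^4 + t^3 + t^2 + t + 1).
Reduced: 2t^4 + t^3 + t^2 + 2t + 2.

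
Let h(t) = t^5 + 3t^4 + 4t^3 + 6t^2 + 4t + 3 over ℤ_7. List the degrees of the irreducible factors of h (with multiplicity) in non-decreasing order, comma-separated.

1, 1, 1, 1, 1

Linear factors from roots: (t + 6), (t + 5), (t + 3).
Complete factorization: h(t) = (t + 3)·(t + 6)·(t + 5)^3.
Factor degrees with multiplicity: 1 + 1 + 1 + 1 + 1 = 5.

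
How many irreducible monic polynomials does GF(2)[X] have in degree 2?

1

The number of monic irreducibles of degree 2 over GF(2) is (1/2)·Σ_{d∣2} μ(2/d) 2^d.
Divisors of 2: 1, 2; μ(2/d) for each: -1, 1.
Σ = − 2^1 + 2^2 = 2.
N = 2/2 = 1.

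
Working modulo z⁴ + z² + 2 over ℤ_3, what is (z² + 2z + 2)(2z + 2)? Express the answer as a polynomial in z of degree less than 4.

2z^3 + 2z + 1

Multiply in ℤ_3[z]: (z² + 2z + 2)·(2z + 2) = 2z³ + 2z + 1.
Reduced: 2z³ + 2z + 1.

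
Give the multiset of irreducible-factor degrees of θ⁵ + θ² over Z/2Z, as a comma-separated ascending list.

1, 1, 1, 2

Write f(θ) = θ⁵ + θ².
Roots in Z/2Z: f(0) = 0 → root; f(1) = 0 → root.
Linear factors from roots: (θ), (θ + 1).
Complete factorization: f(θ) = (θ + 1)·(θ)^2·(θ² + θ + 1).
Factor degrees with multiplicity: 1 + 1 + 1 + 2 = 5.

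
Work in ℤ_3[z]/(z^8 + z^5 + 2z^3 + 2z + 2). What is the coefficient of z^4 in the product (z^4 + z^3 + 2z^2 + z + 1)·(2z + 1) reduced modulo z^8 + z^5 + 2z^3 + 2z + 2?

0

Multiply in ℤ_3[z]: (z^4 + z^3 + 2z^2 + z + 1)·(2z + 1) = 2z^5 + 2z^3 + z^2 + 1.
Reduced: 2z^5 + 2z^3 + z^2 + 1.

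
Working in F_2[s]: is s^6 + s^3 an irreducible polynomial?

Write g(s) = s^6 + s^3.
Check for roots in F_2: g(0) = 0 → root; g(1) = 0 → root.
g(0) = 0, so (s) divides g(s); g is reducible.

No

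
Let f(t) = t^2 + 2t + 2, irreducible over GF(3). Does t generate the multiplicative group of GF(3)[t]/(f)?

|GF(3^2)^×| = 3^2 − 1 = 8. Prime factorization: 8 = 2^3.
f is primitive ⇔ t has order 8 in GF(3)[t]/(f), i.e. t^(8/q) ≠ 1 for each prime q | 8.
t^(4) mod f = 2.
None equal 1, so t has full order 8; f is primitive.

Yes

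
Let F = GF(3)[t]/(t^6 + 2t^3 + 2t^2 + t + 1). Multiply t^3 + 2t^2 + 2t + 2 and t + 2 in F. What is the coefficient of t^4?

1

Multiply in GF(3)[t]: (t^3 + 2t^2 + 2t + 2)·(t + 2) = t^4 + t^3 + 1.
Reduced: t^4 + t^3 + 1.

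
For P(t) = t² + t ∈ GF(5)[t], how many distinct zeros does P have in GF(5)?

Evaluate at each of the 5 elements of GF(5):
P(0) = 0 → root; P(1) = 2; P(2) = 1; P(3) = 2; P(4) = 0 → root.
Roots: {0, 4}.

2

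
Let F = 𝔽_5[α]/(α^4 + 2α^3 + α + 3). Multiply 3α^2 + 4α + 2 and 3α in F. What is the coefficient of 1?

0

Multiply in 𝔽_5[α]: (3α^2 + 4α + 2)·(3α) = 4α^3 + 2α^2 + α.
Reduced: 4α^3 + 2α^2 + α.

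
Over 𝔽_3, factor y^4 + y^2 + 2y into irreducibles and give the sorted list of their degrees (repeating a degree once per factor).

1, 1, 2

Write f(y) = y^4 + y^2 + 2y.
Roots in 𝔽_3: f(0) = 0 → root; f(1) = 1; f(2) = 0 → root.
Linear factors from roots: (y), (y + 1).
Complete factorization: f(y) = (y)·(y + 1)·(y^2 + 2y + 2).
Factor degrees with multiplicity: 1 + 1 + 2 = 4.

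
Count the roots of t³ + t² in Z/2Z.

Write f(t) = t³ + t².
Evaluate at each of the 2 elements of Z/2Z:
f(0) = 0 → root; f(1) = 0 → root.
Roots: {0, 1}.

2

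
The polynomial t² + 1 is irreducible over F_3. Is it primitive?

No

Write f(t) = t² + 1.
|GF(3^2)^×| = 3^2 − 1 = 8. Prime factorization: 8 = 2^3.
f is primitive ⇔ t has order 8 in GF(3)[t]/(f), i.e. t^(8/q) ≠ 1 for each prime q | 8.
t^(4) mod f = 1
Since t^(4) = 1, the order of t divides 4 < 8; not primitive.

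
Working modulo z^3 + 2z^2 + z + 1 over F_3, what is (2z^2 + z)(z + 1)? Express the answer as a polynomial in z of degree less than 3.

2z^2 + 2z + 1

Multiply in F_3[z]: (2z^2 + z)·(z + 1) = 2z^3 + z.
Reduce using z^3 ≡ z^2 + 2z + 2 (mod z^3 + 2z^2 + z + 1).
Reduced: 2z^2 + 2z + 1.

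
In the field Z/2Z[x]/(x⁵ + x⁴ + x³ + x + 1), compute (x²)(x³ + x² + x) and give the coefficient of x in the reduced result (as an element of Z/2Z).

1

Multiply in Z/2Z[x]: (x²)·(x³ + x² + x) = x⁵ + x⁴ + x³.
Reduce using x⁵ ≡ x⁴ + x³ + x + 1 (mod x⁵ + x⁴ + x³ + x + 1).
Reduced: x + 1.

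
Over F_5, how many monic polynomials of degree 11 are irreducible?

Gauss's count: N_{5}(11) = (1/11) Σ_{d|11} μ(11/d)·5^d.
Divisors of 11: 1, 11; μ(11/d) for each: -1, 1.
Σ = − 5^1 + 5^11 = 48828120.
N = 48828120/11 = 4438920.

4438920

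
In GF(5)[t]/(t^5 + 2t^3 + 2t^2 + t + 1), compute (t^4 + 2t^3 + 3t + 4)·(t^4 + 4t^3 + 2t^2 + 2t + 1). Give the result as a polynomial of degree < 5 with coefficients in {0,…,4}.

2t^4 + t^3 + 3t + 4

Multiply in GF(5)[t]: (t^4 + 2t^3 + 3t + 4)·(t^4 + 4t^3 + 2t^2 + 2t + 1) = t^8 + t^7 + 4t^5 + t^4 + 4t^3 + 4t^2 + t + 4.
Reduce using t^5 ≡ 3t^3 + 3t^2 + 4t + 4 (mod t^5 + 2t^3 + 2t^2 + t + 1).
Reduced: 2t^4 + t^3 + 3t + 4.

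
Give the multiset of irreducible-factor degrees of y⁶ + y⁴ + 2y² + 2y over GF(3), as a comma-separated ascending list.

1, 1, 2, 2

Write f(y) = y⁶ + y⁴ + 2y² + 2y.
Roots in GF(3): f(0) = 0 → root; f(1) = 0 → root; f(2) = 2.
Linear factors from roots: (y), (y + 2).
Complete factorization: f(y) = (y)·(y + 2)·(y² + 2y + 2)^2.
Factor degrees with multiplicity: 1 + 1 + 2 + 2 = 6.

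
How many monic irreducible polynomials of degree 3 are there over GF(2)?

The number of monic irreducibles of degree 3 over GF(2) is (1/3)·Σ_{d∣3} μ(3/d) 2^d.
Divisors of 3: 1, 3; μ(3/d) for each: -1, 1.
Σ = − 2^1 + 2^3 = 6.
N = 6/3 = 2.

2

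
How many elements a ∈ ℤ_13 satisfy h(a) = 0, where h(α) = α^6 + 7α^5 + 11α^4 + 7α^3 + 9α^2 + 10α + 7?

3

Evaluate at each of the 13 elements of ℤ_13:
h(0) = 7; h(1) = 0 → root; h(2) = 11; h(3) = 1; h(4) = 3; h(5) = 6; h(6) = 0 → root; h(7) = 0 → root; h(8) = 10; h(9) = 5; h(10) = 9; h(11) = 9; h(12) = 4.
Roots: {1, 6, 7}.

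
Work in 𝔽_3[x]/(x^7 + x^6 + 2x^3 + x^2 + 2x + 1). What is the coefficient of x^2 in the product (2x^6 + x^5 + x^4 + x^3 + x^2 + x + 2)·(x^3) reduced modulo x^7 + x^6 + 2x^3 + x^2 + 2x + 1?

1

Multiply in 𝔽_3[x]: (2x^6 + x^5 + x^4 + x^3 + x^2 + x + 2)·(x^3) = 2x^9 + x^8 + x^7 + x^6 + x^5 + x^4 + 2x^3.
Reduce using x^7 ≡ 2x^6 + x^3 + 2x^2 + x + 2 (mod x^7 + x^6 + 2x^3 + x^2 + 2x + 1).
Reduced: 2x^6 + x^4 + x^3 + x^2 + 1.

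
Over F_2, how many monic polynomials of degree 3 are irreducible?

2

The number of monic irreducibles of degree 3 over GF(2) is (1/3)·Σ_{d∣3} μ(3/d) 2^d.
Divisors of 3: 1, 3; μ(3/d) for each: -1, 1.
Σ = − 2^1 + 2^3 = 6.
N = 6/3 = 2.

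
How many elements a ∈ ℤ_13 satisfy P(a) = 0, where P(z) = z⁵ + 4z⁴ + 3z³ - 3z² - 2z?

Evaluate at each of the 13 elements of ℤ_13:
P(0) = 0 → root; P(1) = 3; P(2) = 0 → root; P(3) = 4; P(4) = 0 → root; P(5) = 0 → root; P(6) = 7; P(7) = 5; P(8) = 1; P(9) = 2; P(10) = 5; P(11) = 0 → root; P(12) = 12.
Roots: {0, 2, 4, 5, 11}.

5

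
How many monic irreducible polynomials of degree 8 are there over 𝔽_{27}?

35303625630

Gauss's count: N_{27}(8) = (1/8) Σ_{d|8} μ(8/d)·27^d.
Divisors of 8: 1, 2, 4, 8; μ(8/d) for each: 0, 0, -1, 1.
Σ = − 27^4 + 27^8 = 282429005040.
N = 282429005040/8 = 35303625630.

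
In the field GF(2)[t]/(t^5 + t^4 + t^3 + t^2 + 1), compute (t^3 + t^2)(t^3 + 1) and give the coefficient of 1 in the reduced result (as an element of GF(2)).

0

Multiply in GF(2)[t]: (t^3 + t^2)·(t^3 + 1) = t^6 + t^5 + t^3 + t^2.
Reduce using t^5 ≡ t^4 + t^3 + t^2 + 1 (mod t^5 + t^4 + t^3 + t^2 + 1).
Reduced: t^4 + t^2 + t.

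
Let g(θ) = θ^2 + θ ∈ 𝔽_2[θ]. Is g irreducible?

No

Check for roots in 𝔽_2: g(0) = 0 → root; g(1) = 0 → root.
g(0) = 0, so (θ) divides g(θ); g is reducible.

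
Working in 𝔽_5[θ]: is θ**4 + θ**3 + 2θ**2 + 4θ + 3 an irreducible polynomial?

Write P(θ) = θ**4 + θ**3 + 2θ**2 + 4θ + 3.
Check for roots in 𝔽_5: P(0) = 3; P(1) = 1; P(2) = 3; P(3) = 1; P(4) = 1.
No roots, so no linear factors.
Degree-2 irreducible divisors: test the 10 monic irreducibles of degree 2 over GF(5).
θ**2 + 2θ + 3 divides P: P(θ) = (θ**2 + 2θ + 3)·(θ**2 + 4θ + 1).

No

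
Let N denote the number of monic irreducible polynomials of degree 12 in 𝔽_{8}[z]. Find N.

The number of monic irreducibles of degree 12 over GF(8) is (1/12)·Σ_{d∣12} μ(12/d) 8^d.
Divisors of 12: 1, 2, 3, 4, 6, 12; μ(12/d) for each: 0, 1, 0, -1, -1, 1.
Σ = 8^2 − 8^4 − 8^6 + 8^12 = 68719210560.
N = 68719210560/12 = 5726600880.

5726600880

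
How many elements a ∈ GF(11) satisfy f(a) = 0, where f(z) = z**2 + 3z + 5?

1

Evaluate at each of the 11 elements of GF(11):
f(0) = 5; f(1) = 9; f(2) = 4; f(3) = 1; f(4) = 0 → root; f(5) = 1; f(6) = 4; f(7) = 9; f(8) = 5; f(9) = 3; f(10) = 3.
Roots: {4}.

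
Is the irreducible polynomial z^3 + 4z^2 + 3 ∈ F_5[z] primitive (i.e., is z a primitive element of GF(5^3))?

Write f(z) = z^3 + 4z^2 + 3.
|GF(5^3)^×| = 5^3 − 1 = 124. Prime factorization: 124 = 2^2·31.
f is primitive ⇔ z has order 124 in GF(5)[z]/(f), i.e. z^(124/q) ≠ 1 for each prime q | 124.
z^(62) mod f = 4.
z^(4) mod f = z^2 + 2z + 2.
None equal 1, so z has full order 124; f is primitive.

Yes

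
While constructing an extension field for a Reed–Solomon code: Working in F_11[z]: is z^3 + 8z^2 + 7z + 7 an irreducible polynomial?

Write P(z) = z^3 + 8z^2 + 7z + 7.
Check each element of F_11 for a root: P(0)=7, P(1)=1, P(2)=6, P(3)=6, P(4)=7, P(5)=4, P(6)=3, P(7)=10, P(8)=9, P(9)=6, P(10)=7.
No roots. A degree-3 polynomial over a field with no linear factor is irreducible.

Yes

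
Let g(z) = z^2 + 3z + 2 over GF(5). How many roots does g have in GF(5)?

Evaluate at each of the 5 elements of GF(5):
g(0) = 2; g(1) = 1; g(2) = 2; g(3) = 0 → root; g(4) = 0 → root.
Roots: {3, 4}.

2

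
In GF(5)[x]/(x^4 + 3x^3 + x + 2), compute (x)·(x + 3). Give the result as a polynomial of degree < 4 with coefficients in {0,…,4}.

x^2 + 3x

Multiply in GF(5)[x]: (x)·(x + 3) = x^2 + 3x.
Reduced: x^2 + 3x.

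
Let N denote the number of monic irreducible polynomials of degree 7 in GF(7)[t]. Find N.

117648

Gauss's count: N_{7}(7) = (1/7) Σ_{d|7} μ(7/d)·7^d.
Divisors of 7: 1, 7; μ(7/d) for each: -1, 1.
Σ = − 7^1 + 7^7 = 823536.
N = 823536/7 = 117648.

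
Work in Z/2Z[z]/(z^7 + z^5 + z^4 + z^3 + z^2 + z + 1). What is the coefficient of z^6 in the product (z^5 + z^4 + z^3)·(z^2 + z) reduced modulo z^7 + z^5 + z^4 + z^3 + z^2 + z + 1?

0

Multiply in Z/2Z[z]: (z^5 + z^4 + z^3)·(z^2 + z) = z^7 + z^4.
Reduce using z^7 ≡ z^5 + z^4 + z^3 + z^2 + z + 1 (mod z^7 + z^5 + z^4 + z^3 + z^2 + z + 1).
Reduced: z^5 + z^3 + z^2 + z + 1.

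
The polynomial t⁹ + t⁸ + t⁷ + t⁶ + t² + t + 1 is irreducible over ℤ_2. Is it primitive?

Write f(t) = t⁹ + t⁸ + t⁷ + t⁶ + t² + t + 1.
|GF(2^9)^×| = 2^9 − 1 = 511. Prime factorization: 511 = 7·73.
f is primitive ⇔ t has order 511 in GF(2)[t]/(f), i.e. t^(511/q) ≠ 1 for each prime q | 511.
t^(73) mod f = t⁸ + t⁶ + t⁵ + t⁴ + t + 1.
t^(7) mod f = t⁷.
None equal 1, so t has full order 511; f is primitive.

Yes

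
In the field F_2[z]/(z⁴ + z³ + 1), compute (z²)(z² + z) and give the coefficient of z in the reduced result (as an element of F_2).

Multiply in F_2[z]: (z²)·(z² + z) = z⁴ + z³.
Reduce using z⁴ ≡ z³ + 1 (mod z⁴ + z³ + 1).
Reduced: 1.

0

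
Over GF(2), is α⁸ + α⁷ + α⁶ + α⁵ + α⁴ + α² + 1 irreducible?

Yes

Write h(α) = α⁸ + α⁷ + α⁶ + α⁵ + α⁴ + α² + 1.
Check for roots in GF(2): h(0) = 1; h(1) = 1.
No roots, so no linear factors.
Monic irreducibles of degree 2 over GF(2): α² + α + 1.
None of them divide h (all give nonzero remainder).
Monic irreducibles of degree 3 over GF(2): α³ + α + 1, α³ + α² + 1.
None of them divide h (all give nonzero remainder).
Monic irreducibles of degree 4 over GF(2): α⁴ + α + 1, α⁴ + α³ + 1, α⁴ + α³ + α² + α + 1.
None of them divide h (all give nonzero remainder).
No irreducible factor of degree ≤ 4 exists, so h is irreducible over GF(2).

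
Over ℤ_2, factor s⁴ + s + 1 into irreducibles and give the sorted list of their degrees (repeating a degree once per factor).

4

Write f(s) = s⁴ + s + 1.
Roots in ℤ_2: f(0) = 1; f(1) = 1.
Complete factorization: f(s) = (s⁴ + s + 1).
Factor degrees with multiplicity: 4 = 4.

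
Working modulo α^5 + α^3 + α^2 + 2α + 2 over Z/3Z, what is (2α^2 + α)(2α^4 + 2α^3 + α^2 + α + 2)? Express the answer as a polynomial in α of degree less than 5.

Multiply in Z/3Z[α]: (2α^2 + α)·(2α^4 + 2α^3 + α^2 + α + 2) = α^6 + α^4 + 2α^2 + 2α.
Reduce using α^5 ≡ 2α^3 + 2α^2 + α + 1 (mod α^5 + α^3 + α^2 + 2α + 2).
Reduced: 2α^3.

2α^3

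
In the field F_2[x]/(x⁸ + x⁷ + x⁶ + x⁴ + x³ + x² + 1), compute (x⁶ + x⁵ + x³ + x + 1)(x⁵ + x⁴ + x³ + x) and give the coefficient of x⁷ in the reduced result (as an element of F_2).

0

Multiply in F_2[x]: (x⁶ + x⁵ + x³ + x + 1)·(x⁵ + x⁴ + x³ + x) = x¹¹ + x⁶ + x⁴ + x³ + x² + x.
Reduce using x⁸ ≡ x⁷ + x⁶ + x⁴ + x³ + x² + 1 (mod x⁸ + x⁷ + x⁶ + x⁴ + x³ + x² + 1).
Reduced: x⁴ + x³ + x² + x + 1.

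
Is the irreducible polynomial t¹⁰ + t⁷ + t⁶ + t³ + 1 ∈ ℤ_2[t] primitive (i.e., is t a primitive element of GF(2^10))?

Write f(t) = t¹⁰ + t⁷ + t⁶ + t³ + 1.
|GF(2^10)^×| = 2^10 − 1 = 1023. Prime factorization: 1023 = 3·11·31.
f is primitive ⇔ t has order 1023 in GF(2)[t]/(f), i.e. t^(1023/q) ≠ 1 for each prime q | 1023.
t^(341) mod f = 1
t^(93) mod f = t⁸ + t⁷ + t⁶ + t⁵ + t⁴ + t².
t^(33) mod f = t⁹ + t⁷ + t⁶ + t⁵ + t⁴ + t + 1.
Since t^(341) = 1, the order of t divides 341 < 1023; not primitive.

No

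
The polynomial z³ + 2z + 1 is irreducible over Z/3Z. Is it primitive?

Write f(z) = z³ + 2z + 1.
|GF(3^3)^×| = 3^3 − 1 = 26. Prime factorization: 26 = 2·13.
f is primitive ⇔ z has order 26 in GF(3)[z]/(f), i.e. z^(26/q) ≠ 1 for each prime q | 26.
z^(13) mod f = 2.
z^(2) mod f = z².
None equal 1, so z has full order 26; f is primitive.

Yes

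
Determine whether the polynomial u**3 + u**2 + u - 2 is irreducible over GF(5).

Write f(u) = u**3 + u**2 + u - 2.
Check for roots in GF(5): f(0) = 3; f(1) = 1; f(2) = 2; f(3) = 2; f(4) = 2.
No roots. A degree-3 polynomial over a field with no linear factor is irreducible.

Yes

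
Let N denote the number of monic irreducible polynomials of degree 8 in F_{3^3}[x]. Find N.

Gauss's count: N_{27}(8) = (1/8) Σ_{d|8} μ(8/d)·27^d.
Divisors of 8: 1, 2, 4, 8; μ(8/d) for each: 0, 0, -1, 1.
Σ = − 27^4 + 27^8 = 282429005040.
N = 282429005040/8 = 35303625630.

35303625630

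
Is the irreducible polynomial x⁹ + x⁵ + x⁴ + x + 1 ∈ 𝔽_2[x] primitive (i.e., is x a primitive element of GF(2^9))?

Write f(x) = x⁹ + x⁵ + x⁴ + x + 1.
|GF(2^9)^×| = 2^9 − 1 = 511. Prime factorization: 511 = 7·73.
f is primitive ⇔ x has order 511 in GF(2)[x]/(f), i.e. x^(511/q) ≠ 1 for each prime q | 511.
x^(73) mod f = x⁸ + x⁷ + x⁶ + x³ + x² + x.
x^(7) mod f = x⁷.
None equal 1, so x has full order 511; f is primitive.

Yes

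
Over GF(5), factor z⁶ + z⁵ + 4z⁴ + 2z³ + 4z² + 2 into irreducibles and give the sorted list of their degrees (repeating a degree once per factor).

6

Write h(z) = z⁶ + z⁵ + 4z⁴ + 2z³ + 4z² + 2.
Roots in GF(5): h(0) = 2; h(1) = 4; h(2) = 4; h(3) = 3; h(4) = 3.
Complete factorization: h(z) = (z⁶ + z⁵ + 4z⁴ + 2z³ + 4z² + 2).
Factor degrees with multiplicity: 6 = 6.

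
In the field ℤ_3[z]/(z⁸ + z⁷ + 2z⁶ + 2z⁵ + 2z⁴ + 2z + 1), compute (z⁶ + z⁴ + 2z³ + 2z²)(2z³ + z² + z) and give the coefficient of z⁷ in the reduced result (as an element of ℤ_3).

Multiply in ℤ_3[z]: (z⁶ + z⁴ + 2z³ + 2z²)·(2z³ + z² + z) = 2z⁹ + z⁸ + 2z⁶ + z⁵ + z⁴ + 2z³.
Reduce using z⁸ ≡ 2z⁷ + z⁶ + z⁵ + z⁴ + z + 2 (mod z⁸ + z⁷ + 2z⁶ + 2z⁵ + 2z⁴ + 2z + 1).
Reduced: 2z⁵ + 2z³ + 2z² + 1.

0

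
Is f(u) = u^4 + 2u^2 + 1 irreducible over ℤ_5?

No

Check for roots in ℤ_5: f(0) = 1; f(1) = 4; f(2) = 0 → root; f(3) = 0 → root; f(4) = 4.
f(2) = 0, so (u − 2) divides f(u); f is reducible.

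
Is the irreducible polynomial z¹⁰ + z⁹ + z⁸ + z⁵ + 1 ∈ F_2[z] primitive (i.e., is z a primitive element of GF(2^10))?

Yes

Write f(z) = z¹⁰ + z⁹ + z⁸ + z⁵ + 1.
|GF(2^10)^×| = 2^10 − 1 = 1023. Prime factorization: 1023 = 3·11·31.
f is primitive ⇔ z has order 1023 in GF(2)[z]/(f), i.e. z^(1023/q) ≠ 1 for each prime q | 1023.
z^(341) mod f = z⁹ + z⁸ + z⁷ + z⁵ + z³.
z^(93) mod f = z⁹ + z⁸ + z⁴ + z³ + z² + z + 1.
z^(33) mod f = z⁹ + z⁸ + z⁶ + z⁵ + z⁴ + z³ + z² + 1.
None equal 1, so z has full order 1023; f is primitive.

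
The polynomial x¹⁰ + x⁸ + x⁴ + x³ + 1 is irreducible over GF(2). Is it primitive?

Write f(x) = x¹⁰ + x⁸ + x⁴ + x³ + 1.
|GF(2^10)^×| = 2^10 − 1 = 1023. Prime factorization: 1023 = 3·11·31.
f is primitive ⇔ x has order 1023 in GF(2)[x]/(f), i.e. x^(1023/q) ≠ 1 for each prime q | 1023.
x^(341) mod f = x⁹ + x⁸ + x⁶ + x⁵ + x⁴ + x³ + x² + x.
x^(93) mod f = x⁷ + x⁶ + x⁵ + x⁴ + x² + x + 1.
x^(33) mod f = x⁶ + x³ + x² + x + 1.
None equal 1, so x has full order 1023; f is primitive.

Yes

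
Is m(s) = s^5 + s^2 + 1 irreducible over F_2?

Yes

Check for roots in F_2: m(0) = 1; m(1) = 1.
No roots, so no linear factors.
Monic irreducibles of degree 2 over GF(2): s^2 + s + 1.
None of them divide m (all give nonzero remainder).
No irreducible factor of degree ≤ 2 exists, so m is irreducible over GF(2).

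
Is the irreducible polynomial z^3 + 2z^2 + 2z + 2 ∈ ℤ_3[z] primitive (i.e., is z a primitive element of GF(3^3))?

Write f(z) = z^3 + 2z^2 + 2z + 2.
|GF(3^3)^×| = 3^3 − 1 = 26. Prime factorization: 26 = 2·13.
f is primitive ⇔ z has order 26 in GF(3)[z]/(f), i.e. z^(26/q) ≠ 1 for each prime q | 26.
z^(13) mod f = 1
z^(2) mod f = z^2.
Since z^(13) = 1, the order of z divides 13 < 26; not primitive.

No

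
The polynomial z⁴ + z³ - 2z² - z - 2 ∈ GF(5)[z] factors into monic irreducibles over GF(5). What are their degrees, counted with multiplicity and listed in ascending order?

1, 3

Write f(z) = z⁴ + z³ - 2z² - z - 2.
Roots in GF(5): f(0) = 3; f(1) = 2; f(2) = 2; f(3) = 0 → root; f(4) = 2.
Linear factors from roots: (z + 2).
Complete factorization: f(z) = (z + 2)·(z³ - z² - 1).
Factor degrees with multiplicity: 1 + 3 = 4.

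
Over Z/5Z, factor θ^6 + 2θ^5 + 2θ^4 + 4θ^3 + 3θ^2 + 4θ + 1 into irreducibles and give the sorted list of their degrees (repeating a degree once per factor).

Write h(θ) = θ^6 + 2θ^5 + 2θ^4 + 4θ^3 + 3θ^2 + 4θ + 1.
Roots in Z/5Z: h(0) = 1; h(1) = 2; h(2) = 3; h(3) = 0 → root; h(4) = 2.
Linear factors from roots: (θ + 2).
Complete factorization: h(θ) = (θ + 2)·(θ^2 + 4θ + 2)·(θ^3 + θ^2 + θ + 4).
Factor degrees with multiplicity: 1 + 2 + 3 = 6.

1, 2, 3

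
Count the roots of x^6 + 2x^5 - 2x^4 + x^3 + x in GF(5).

Write f(x) = x^6 + 2x^5 - 2x^4 + x^3 + x.
Evaluate at each of the 5 elements of GF(5):
f(0) = 0 → root; f(1) = 3; f(2) = 1; f(3) = 3; f(4) = 0 → root.
Roots: {0, 4}.

2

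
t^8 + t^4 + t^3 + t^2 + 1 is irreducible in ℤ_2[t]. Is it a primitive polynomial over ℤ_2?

Yes

Write f(t) = t^8 + t^4 + t^3 + t^2 + 1.
|GF(2^8)^×| = 2^8 − 1 = 255. Prime factorization: 255 = 3·5·17.
f is primitive ⇔ t has order 255 in GF(2)[t]/(f), i.e. t^(255/q) ≠ 1 for each prime q | 255.
t^(85) mod f = t^7 + t^6 + t^4 + t^2 + t.
t^(51) mod f = t^3 + t.
t^(15) mod f = t^5 + t^2 + t.
None equal 1, so t has full order 255; f is primitive.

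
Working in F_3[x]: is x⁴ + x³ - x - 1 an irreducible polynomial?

No

Write m(x) = x⁴ + x³ - x - 1.
Check for roots in F_3: m(0) = 2; m(1) = 0 → root; m(2) = 0 → root.
m(1) = 0, so (x − 1) divides m(x); m is reducible.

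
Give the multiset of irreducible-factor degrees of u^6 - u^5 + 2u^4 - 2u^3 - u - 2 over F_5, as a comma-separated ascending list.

Write g(u) = u^6 - u^5 + 2u^4 - 2u^3 - u - 2.
Roots in F_5: g(0) = 3; g(1) = 2; g(2) = 4; g(3) = 4; g(4) = 0 → root.
Linear factors from roots: (u + 1).
Complete factorization: g(u) = (u + 1)·(u^2 - 2u - 2)·(u^3 + u + 1).
Factor degrees with multiplicity: 1 + 2 + 3 = 6.

1, 2, 3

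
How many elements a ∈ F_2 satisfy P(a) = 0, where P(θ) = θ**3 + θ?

2

Evaluate at each of the 2 elements of F_2:
P(0) = 0 → root; P(1) = 0 → root.
Roots: {0, 1}.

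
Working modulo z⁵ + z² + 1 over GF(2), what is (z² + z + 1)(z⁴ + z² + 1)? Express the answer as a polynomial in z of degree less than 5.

z^2

Multiply in GF(2)[z]: (z² + z + 1)·(z⁴ + z² + 1) = z⁶ + z⁵ + z³ + z + 1.
Reduce using z⁵ ≡ z² + 1 (mod z⁵ + z² + 1).
Reduced: z².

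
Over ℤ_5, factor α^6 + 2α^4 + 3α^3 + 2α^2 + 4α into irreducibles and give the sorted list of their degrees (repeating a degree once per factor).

1, 2, 3

Write h(α) = α^6 + 2α^4 + 3α^3 + 2α^2 + 4α.
Roots in ℤ_5: h(0) = 0 → root; h(1) = 2; h(2) = 1; h(3) = 2; h(4) = 3.
Linear factors from roots: (α).
Complete factorization: h(α) = (α)·(α^2 + 3)·(α^3 + 4α + 3).
Factor degrees with multiplicity: 1 + 2 + 3 = 6.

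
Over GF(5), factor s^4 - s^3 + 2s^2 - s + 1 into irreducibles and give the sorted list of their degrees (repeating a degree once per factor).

Write f(s) = s^4 - s^3 + 2s^2 - s + 1.
Roots in GF(5): f(0) = 1; f(1) = 2; f(2) = 0 → root; f(3) = 0 → root; f(4) = 1.
Linear factors from roots: (s - 2), (s + 2).
Complete factorization: f(s) = (s + 2)·(s - 2)·(s^2 - s + 1).
Factor degrees with multiplicity: 1 + 1 + 2 = 4.

1, 1, 2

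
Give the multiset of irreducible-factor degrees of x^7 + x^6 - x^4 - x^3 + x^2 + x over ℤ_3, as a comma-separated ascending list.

1, 1, 2, 3

Write g(x) = x^7 + x^6 - x^4 - x^3 + x^2 + x.
Roots in ℤ_3: g(0) = 0 → root; g(1) = 2; g(2) = 0 → root.
Linear factors from roots: (x), (x + 1).
Complete factorization: g(x) = (x)·(x + 1)·(x^2 + x - 1)·(x^3 - x^2 - x - 1).
Factor degrees with multiplicity: 1 + 1 + 2 + 3 = 7.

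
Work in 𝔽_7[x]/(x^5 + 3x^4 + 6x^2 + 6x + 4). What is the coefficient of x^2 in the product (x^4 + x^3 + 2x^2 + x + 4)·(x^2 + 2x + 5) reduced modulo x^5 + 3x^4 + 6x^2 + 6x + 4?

3

Multiply in 𝔽_7[x]: (x^4 + x^3 + 2x^2 + x + 4)·(x^2 + 2x + 5) = x^6 + 3x^5 + 2x^4 + 3x^3 + 2x^2 + 6x + 6.
Reduce using x^5 ≡ 4x^4 + x^2 + x + 3 (mod x^5 + 3x^4 + 6x^2 + 6x + 4).
Reduced: 2x^4 + 4x^3 + 3x^2 + 2x + 6.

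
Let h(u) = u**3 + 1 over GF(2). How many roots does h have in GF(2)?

Evaluate at each of the 2 elements of GF(2):
h(0) = 1; h(1) = 0 → root.
Roots: {1}.

1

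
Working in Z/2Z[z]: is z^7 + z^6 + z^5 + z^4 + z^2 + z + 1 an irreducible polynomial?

Yes

Write h(z) = z^7 + z^6 + z^5 + z^4 + z^2 + z + 1.
Check for roots in Z/2Z: h(0) = 1; h(1) = 1.
No roots, so no linear factors.
Monic irreducibles of degree 2 over GF(2): z^2 + z + 1.
None of them divide h (all give nonzero remainder).
Monic irreducibles of degree 3 over GF(2): z^3 + z + 1, z^3 + z^2 + 1.
None of them divide h (all give nonzero remainder).
No irreducible factor of degree ≤ 3 exists, so h is irreducible over GF(2).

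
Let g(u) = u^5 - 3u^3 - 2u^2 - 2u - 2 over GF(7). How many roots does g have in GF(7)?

Evaluate at each of the 7 elements of GF(7):
g(0) = 5; g(1) = 6; g(2) = 1; g(3) = 3; g(4) = 6; g(5) = 0 → root; g(6) = 0 → root.
Roots: {5, 6}.

2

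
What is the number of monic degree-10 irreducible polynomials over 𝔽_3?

5880

x^(3^10) − x is the product of all monic irreducibles of degree dividing 10; Möbius inversion gives N = (1/10) Σ μ(10/d)·3^d.
Divisors of 10: 1, 2, 5, 10; μ(10/d) for each: 1, -1, -1, 1.
Σ = 3^1 − 3^2 − 3^5 + 3^10 = 58800.
N = 58800/10 = 5880.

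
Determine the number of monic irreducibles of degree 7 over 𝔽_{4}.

2340

x^(4^7) − x is the product of all monic irreducibles of degree dividing 7; Möbius inversion gives N = (1/7) Σ μ(7/d)·4^d.
Divisors of 7: 1, 7; μ(7/d) for each: -1, 1.
Σ = − 4^1 + 4^7 = 16380.
N = 16380/7 = 2340.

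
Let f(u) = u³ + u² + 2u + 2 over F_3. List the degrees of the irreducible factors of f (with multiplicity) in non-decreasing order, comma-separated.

1, 1, 1

Roots in F_3: f(0) = 2; f(1) = 0 → root; f(2) = 0 → root.
Linear factors from roots: (u + 2), (u + 1).
Complete factorization: f(u) = (u + 2)·(u + 1)^2.
Factor degrees with multiplicity: 1 + 1 + 1 = 3.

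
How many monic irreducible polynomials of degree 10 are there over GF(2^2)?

The number of monic irreducibles of degree 10 over GF(4) is (1/10)·Σ_{d∣10} μ(10/d) 4^d.
Divisors of 10: 1, 2, 5, 10; μ(10/d) for each: 1, -1, -1, 1.
Σ = 4^1 − 4^2 − 4^5 + 4^10 = 1047540.
N = 1047540/10 = 104754.

104754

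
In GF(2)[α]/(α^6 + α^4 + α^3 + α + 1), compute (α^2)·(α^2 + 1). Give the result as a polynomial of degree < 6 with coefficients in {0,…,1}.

Multiply in GF(2)[α]: (α^2)·(α^2 + 1) = α^4 + α^2.
Reduced: α^4 + α^2.

α^4 + α^2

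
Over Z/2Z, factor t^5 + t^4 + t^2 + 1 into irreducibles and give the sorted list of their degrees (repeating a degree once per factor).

1, 4

Write f(t) = t^5 + t^4 + t^2 + 1.
Roots in Z/2Z: f(0) = 1; f(1) = 0 → root.
Linear factors from roots: (t + 1).
Complete factorization: f(t) = (t + 1)·(t^4 + t + 1).
Factor degrees with multiplicity: 1 + 4 = 5.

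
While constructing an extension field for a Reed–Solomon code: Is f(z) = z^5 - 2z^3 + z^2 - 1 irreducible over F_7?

Yes

Check for roots in F_7: f(0) = 6; f(1) = 6; f(2) = 5; f(3) = 1; f(4) = 1; f(5) = 1; f(6) = 1.
No roots, so no linear factors.
Degree-2 irreducible divisors: test the 21 monic irreducibles of degree 2 over GF(7).
None of them divide f (all give nonzero remainder).
No irreducible factor of degree ≤ 2 exists, so f is irreducible over GF(7).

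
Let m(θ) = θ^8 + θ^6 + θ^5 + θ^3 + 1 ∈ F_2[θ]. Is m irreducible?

Yes

Check for roots in F_2: m(0) = 1; m(1) = 1.
No roots, so no linear factors.
Monic irreducibles of degree 2 over GF(2): θ^2 + θ + 1.
None of them divide m (all give nonzero remainder).
Monic irreducibles of degree 3 over GF(2): θ^3 + θ + 1, θ^3 + θ^2 + 1.
None of them divide m (all give nonzero remainder).
Monic irreducibles of degree 4 over GF(2): θ^4 + θ + 1, θ^4 + θ^3 + 1, θ^4 + θ^3 + θ^2 + θ + 1.
None of them divide m (all give nonzero remainder).
No irreducible factor of degree ≤ 4 exists, so m is irreducible over GF(2).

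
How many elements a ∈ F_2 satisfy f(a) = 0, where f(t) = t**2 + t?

2

Evaluate at each of the 2 elements of F_2:
f(0) = 0 → root; f(1) = 0 → root.
Roots: {0, 1}.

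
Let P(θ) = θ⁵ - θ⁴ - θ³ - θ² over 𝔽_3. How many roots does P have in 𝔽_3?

Evaluate at each of the 3 elements of 𝔽_3:
P(0) = 0 → root; P(1) = 1; P(2) = 1.
Roots: {0}.

1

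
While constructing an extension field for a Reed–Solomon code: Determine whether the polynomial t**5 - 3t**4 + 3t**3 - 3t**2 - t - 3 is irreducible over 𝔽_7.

Yes

Write P(t) = t**5 - 3t**4 + 3t**3 - 3t**2 - t - 3.
Check for roots in 𝔽_7: P(0) = 4; P(1) = 1; P(2) = 5; P(3) = 6; P(4) = 1; P(5) = 2; P(6) = 2.
No roots, so no linear factors.
Degree-2 irreducible divisors: test the 21 monic irreducibles of degree 2 over GF(7).
None of them divide P (all give nonzero remainder).
No irreducible factor of degree ≤ 2 exists, so P is irreducible over GF(7).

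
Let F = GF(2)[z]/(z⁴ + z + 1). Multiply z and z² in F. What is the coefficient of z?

0

Multiply in GF(2)[z]: (z)·(z²) = z³.
Reduced: z³.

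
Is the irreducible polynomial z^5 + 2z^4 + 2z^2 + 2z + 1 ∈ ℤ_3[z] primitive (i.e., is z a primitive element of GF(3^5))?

Yes

Write f(z) = z^5 + 2z^4 + 2z^2 + 2z + 1.
|GF(3^5)^×| = 3^5 − 1 = 242. Prime factorization: 242 = 2·11^2.
f is primitive ⇔ z has order 242 in GF(3)[z]/(f), i.e. z^(242/q) ≠ 1 for each prime q | 242.
z^(121) mod f = 2.
z^(22) mod f = z^4 + z^3 + 2.
None equal 1, so z has full order 242; f is primitive.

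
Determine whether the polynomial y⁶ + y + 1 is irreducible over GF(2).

Write m(y) = y⁶ + y + 1.
Check for roots in GF(2): m(0) = 1; m(1) = 1.
No roots, so no linear factors.
Monic irreducibles of degree 2 over GF(2): y² + y + 1.
None of them divide m (all give nonzero remainder).
Monic irreducibles of degree 3 over GF(2): y³ + y + 1, y³ + y² + 1.
None of them divide m (all give nonzero remainder).
No irreducible factor of degree ≤ 3 exists, so m is irreducible over GF(2).

Yes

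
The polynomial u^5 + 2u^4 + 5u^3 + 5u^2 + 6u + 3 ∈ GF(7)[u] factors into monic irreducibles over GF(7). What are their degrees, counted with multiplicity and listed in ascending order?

Write h(u) = u^5 + 2u^4 + 5u^3 + 5u^2 + 6u + 3.
Complete factorization: h(u) = (u^5 + 2u^4 + 5u^3 + 5u^2 + 6u + 3).
Factor degrees with multiplicity: 5 = 5.

5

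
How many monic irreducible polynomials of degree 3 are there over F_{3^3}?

The number of monic irreducibles of degree 3 over GF(27) is (1/3)·Σ_{d∣3} μ(3/d) 27^d.
Divisors of 3: 1, 3; μ(3/d) for each: -1, 1.
Σ = − 27^1 + 27^3 = 19656.
N = 19656/3 = 6552.

6552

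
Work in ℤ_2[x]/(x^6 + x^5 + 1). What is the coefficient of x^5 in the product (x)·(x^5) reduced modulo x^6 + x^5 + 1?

Multiply in ℤ_2[x]: (x)·(x^5) = x^6.
Reduce using x^6 ≡ x^5 + 1 (mod x^6 + x^5 + 1).
Reduced: x^5 + 1.

1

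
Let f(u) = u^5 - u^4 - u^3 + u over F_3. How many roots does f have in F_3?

2

Evaluate at each of the 3 elements of F_3:
f(0) = 0 → root; f(1) = 0 → root; f(2) = 1.
Roots: {0, 1}.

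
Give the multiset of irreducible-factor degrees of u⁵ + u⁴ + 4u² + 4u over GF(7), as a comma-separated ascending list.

Write g(u) = u⁵ + u⁴ + 4u² + 4u.
Linear factors from roots: (u), (u + 1).
Complete factorization: g(u) = (u)·(u + 1)·(u³ + 4).
Factor degrees with multiplicity: 1 + 1 + 3 = 5.

1, 1, 3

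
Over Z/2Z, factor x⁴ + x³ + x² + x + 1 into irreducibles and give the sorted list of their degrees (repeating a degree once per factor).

4

Write h(x) = x⁴ + x³ + x² + x + 1.
Roots in Z/2Z: h(0) = 1; h(1) = 1.
Complete factorization: h(x) = (x⁴ + x³ + x² + x + 1).
Factor degrees with multiplicity: 4 = 4.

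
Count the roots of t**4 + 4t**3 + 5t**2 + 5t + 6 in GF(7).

3

Write f(t) = t**4 + 4t**3 + 5t**2 + 5t + 6.
Evaluate at each of the 7 elements of GF(7):
f(0) = 6; f(1) = 0 → root; f(2) = 0 → root; f(3) = 3; f(4) = 2; f(5) = 0 → root; f(6) = 3.
Roots: {1, 2, 5}.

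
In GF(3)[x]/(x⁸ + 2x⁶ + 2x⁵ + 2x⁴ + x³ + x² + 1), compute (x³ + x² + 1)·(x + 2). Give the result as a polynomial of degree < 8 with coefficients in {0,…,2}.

Multiply in GF(3)[x]: (x³ + x² + 1)·(x + 2) = x⁴ + 2x² + x + 2.
Reduced: x⁴ + 2x² + x + 2.

x^4 + 2x^2 + x + 2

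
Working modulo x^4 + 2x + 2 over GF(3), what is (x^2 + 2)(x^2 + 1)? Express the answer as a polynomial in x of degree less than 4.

x

Multiply in GF(3)[x]: (x^2 + 2)·(x^2 + 1) = x^4 + 2.
Reduce using x^4 ≡ x + 1 (mod x^4 + 2x + 2).
Reduced: x.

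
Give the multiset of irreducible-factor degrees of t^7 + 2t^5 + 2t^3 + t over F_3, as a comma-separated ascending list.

Write h(t) = t^7 + 2t^5 + 2t^3 + t.
Roots in F_3: h(0) = 0 → root; h(1) = 0 → root; h(2) = 0 → root.
Linear factors from roots: (t), (t + 2), (t + 1).
Complete factorization: h(t) = (t)·(t + 1)^2·(t + 2)^2·(t^2 + 1).
Factor degrees with multiplicity: 1 + 1 + 1 + 1 + 1 + 2 = 7.

1, 1, 1, 1, 1, 2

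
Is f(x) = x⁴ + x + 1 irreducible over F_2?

Yes

Check for roots in F_2: f(0) = 1; f(1) = 1.
No roots, so no linear factors.
Monic irreducibles of degree 2 over GF(2): x² + x + 1.
None of them divide f (all give nonzero remainder).
No irreducible factor of degree ≤ 2 exists, so f is irreducible over GF(2).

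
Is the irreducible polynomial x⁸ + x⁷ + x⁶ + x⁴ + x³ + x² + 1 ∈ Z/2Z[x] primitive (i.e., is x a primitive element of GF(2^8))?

No

Write f(x) = x⁸ + x⁷ + x⁶ + x⁴ + x³ + x² + 1.
|GF(2^8)^×| = 2^8 − 1 = 255. Prime factorization: 255 = 3·5·17.
f is primitive ⇔ x has order 255 in GF(2)[x]/(f), i.e. x^(255/q) ≠ 1 for each prime q | 255.
x^(85) mod f = 1
x^(51) mod f = x⁶ + x³.
x^(15) mod f = x⁷ + x⁶ + x⁴ + x³ + x² + x.
Since x^(85) = 1, the order of x divides 85 < 255; not primitive.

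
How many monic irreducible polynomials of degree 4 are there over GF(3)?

18

By the necklace-counting formula, N_3(4) = (1/4) Σ_{d|4} μ(4/d)·3^d.
Divisors of 4: 1, 2, 4; μ(4/d) for each: 0, -1, 1.
Σ = − 3^2 + 3^4 = 72.
N = 72/4 = 18.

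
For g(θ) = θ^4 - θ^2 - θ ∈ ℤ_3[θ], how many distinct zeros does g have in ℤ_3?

Evaluate at each of the 3 elements of ℤ_3:
g(0) = 0 → root; g(1) = 2; g(2) = 1.
Roots: {0}.

1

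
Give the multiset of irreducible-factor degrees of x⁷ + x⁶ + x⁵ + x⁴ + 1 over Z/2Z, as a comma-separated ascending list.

Write f(x) = x⁷ + x⁶ + x⁵ + x⁴ + 1.
Roots in Z/2Z: f(0) = 1; f(1) = 1.
Complete factorization: f(x) = (x⁷ + x⁶ + x⁵ + x⁴ + 1).
Factor degrees with multiplicity: 7 = 7.

7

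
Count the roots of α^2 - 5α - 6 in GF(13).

Write P(α) = α^2 - 5α - 6.
Evaluate at each of the 13 elements of GF(13):
P(0) = 7; P(1) = 3; P(2) = 1; P(3) = 1; P(4) = 3; P(5) = 7; P(6) = 0 → root; P(7) = 8; P(8) = 5; P(9) = 4; P(10) = 5; P(11) = 8; P(12) = 0 → root.
Roots: {6, 12}.

2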